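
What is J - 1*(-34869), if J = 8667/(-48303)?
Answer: 62380320/1789 ≈ 34869.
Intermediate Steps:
J = -321/1789 (J = 8667*(-1/48303) = -321/1789 ≈ -0.17943)
J - 1*(-34869) = -321/1789 - 1*(-34869) = -321/1789 + 34869 = 62380320/1789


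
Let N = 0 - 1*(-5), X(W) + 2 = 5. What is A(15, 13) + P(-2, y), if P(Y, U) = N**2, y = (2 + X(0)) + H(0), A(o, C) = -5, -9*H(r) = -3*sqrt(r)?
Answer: 20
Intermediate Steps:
H(r) = sqrt(r)/3 (H(r) = -(-1)*sqrt(r)/3 = sqrt(r)/3)
X(W) = 3 (X(W) = -2 + 5 = 3)
N = 5 (N = 0 + 5 = 5)
y = 5 (y = (2 + 3) + sqrt(0)/3 = 5 + (1/3)*0 = 5 + 0 = 5)
P(Y, U) = 25 (P(Y, U) = 5**2 = 25)
A(15, 13) + P(-2, y) = -5 + 25 = 20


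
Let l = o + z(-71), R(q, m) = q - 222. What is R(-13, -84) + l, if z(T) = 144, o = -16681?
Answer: -16772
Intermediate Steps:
R(q, m) = -222 + q
l = -16537 (l = -16681 + 144 = -16537)
R(-13, -84) + l = (-222 - 13) - 16537 = -235 - 16537 = -16772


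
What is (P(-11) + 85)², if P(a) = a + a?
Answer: 3969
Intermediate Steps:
P(a) = 2*a
(P(-11) + 85)² = (2*(-11) + 85)² = (-22 + 85)² = 63² = 3969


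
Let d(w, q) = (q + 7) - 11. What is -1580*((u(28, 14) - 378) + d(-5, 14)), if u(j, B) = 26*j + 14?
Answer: -590920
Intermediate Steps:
u(j, B) = 14 + 26*j
d(w, q) = -4 + q (d(w, q) = (7 + q) - 11 = -4 + q)
-1580*((u(28, 14) - 378) + d(-5, 14)) = -1580*(((14 + 26*28) - 378) + (-4 + 14)) = -1580*(((14 + 728) - 378) + 10) = -1580*((742 - 378) + 10) = -1580*(364 + 10) = -1580*374 = -590920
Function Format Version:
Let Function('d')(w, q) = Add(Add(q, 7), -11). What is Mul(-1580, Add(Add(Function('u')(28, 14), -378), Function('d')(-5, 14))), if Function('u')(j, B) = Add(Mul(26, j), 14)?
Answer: -590920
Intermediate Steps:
Function('u')(j, B) = Add(14, Mul(26, j))
Function('d')(w, q) = Add(-4, q) (Function('d')(w, q) = Add(Add(7, q), -11) = Add(-4, q))
Mul(-1580, Add(Add(Function('u')(28, 14), -378), Function('d')(-5, 14))) = Mul(-1580, Add(Add(Add(14, Mul(26, 28)), -378), Add(-4, 14))) = Mul(-1580, Add(Add(Add(14, 728), -378), 10)) = Mul(-1580, Add(Add(742, -378), 10)) = Mul(-1580, Add(364, 10)) = Mul(-1580, 374) = -590920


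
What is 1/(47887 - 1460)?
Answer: 1/46427 ≈ 2.1539e-5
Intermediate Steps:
1/(47887 - 1460) = 1/46427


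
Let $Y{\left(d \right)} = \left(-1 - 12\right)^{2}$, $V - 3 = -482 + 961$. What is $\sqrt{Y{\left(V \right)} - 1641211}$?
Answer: $3 i \sqrt{182338} \approx 1281.0 i$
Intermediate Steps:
$V = 482$ ($V = 3 + \left(-482 + 961\right) = 3 + 479 = 482$)
$Y{\left(d \right)} = 169$ ($Y{\left(d \right)} = \left(-13\right)^{2} = 169$)
$\sqrt{Y{\left(V \right)} - 1641211} = \sqrt{169 - 1641211} = \sqrt{-1641042} = 3 i \sqrt{182338}$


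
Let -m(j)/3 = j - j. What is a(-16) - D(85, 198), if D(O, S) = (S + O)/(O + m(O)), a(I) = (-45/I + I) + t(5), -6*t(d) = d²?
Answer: -84389/4080 ≈ -20.684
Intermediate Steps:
m(j) = 0 (m(j) = -3*(j - j) = -3*0 = 0)
t(d) = -d²/6
a(I) = -25/6 + I - 45/I (a(I) = (-45/I + I) - ⅙*5² = (I - 45/I) - ⅙*25 = (I - 45/I) - 25/6 = -25/6 + I - 45/I)
D(O, S) = (O + S)/O (D(O, S) = (S + O)/(O + 0) = (O + S)/O)
a(-16) - D(85, 198) = (-25/6 - 16 - 45/(-16)) - (85 + 198)/85 = (-25/6 - 16 - 45*(-1/16)) - 283/85 = (-25/6 - 16 + 45/16) - 1*283/85 = -833/48 - 283/85 = -84389/4080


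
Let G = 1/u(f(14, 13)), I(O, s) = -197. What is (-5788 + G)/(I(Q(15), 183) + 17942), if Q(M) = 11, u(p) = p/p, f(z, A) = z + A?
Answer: -1929/5915 ≈ -0.32612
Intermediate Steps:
f(z, A) = A + z
u(p) = 1
G = 1 (G = 1/1 = 1)
(-5788 + G)/(I(Q(15), 183) + 17942) = (-5788 + 1)/(-197 + 17942) = -5787/17745 = -5787*1/17745 = -1929/5915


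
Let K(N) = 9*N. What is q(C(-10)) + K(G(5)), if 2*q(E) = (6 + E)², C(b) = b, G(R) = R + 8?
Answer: 125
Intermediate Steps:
G(R) = 8 + R
q(E) = (6 + E)²/2
q(C(-10)) + K(G(5)) = (6 - 10)²/2 + 9*(8 + 5) = (½)*(-4)² + 9*13 = (½)*16 + 117 = 8 + 117 = 125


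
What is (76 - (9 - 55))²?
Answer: 14884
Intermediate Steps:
(76 - (9 - 55))² = (76 - 1*(-46))² = (76 + 46)² = 122² = 14884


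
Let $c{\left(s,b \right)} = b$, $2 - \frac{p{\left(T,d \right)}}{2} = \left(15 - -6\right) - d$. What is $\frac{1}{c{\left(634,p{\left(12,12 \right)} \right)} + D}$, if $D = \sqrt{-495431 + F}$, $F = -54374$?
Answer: $- \frac{14}{550001} - \frac{i \sqrt{549805}}{550001} \approx -2.5455 \cdot 10^{-5} - 0.0013482 i$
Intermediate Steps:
$p{\left(T,d \right)} = -38 + 2 d$ ($p{\left(T,d \right)} = 4 - 2 \left(\left(15 - -6\right) - d\right) = 4 - 2 \left(\left(15 + 6\right) - d\right) = 4 - 2 \left(21 - d\right) = 4 + \left(-42 + 2 d\right) = -38 + 2 d$)
$D = i \sqrt{549805}$ ($D = \sqrt{-495431 - 54374} = \sqrt{-549805} = i \sqrt{549805} \approx 741.49 i$)
$\frac{1}{c{\left(634,p{\left(12,12 \right)} \right)} + D} = \frac{1}{\left(-38 + 2 \cdot 12\right) + i \sqrt{549805}} = \frac{1}{\left(-38 + 24\right) + i \sqrt{549805}} = \frac{1}{-14 + i \sqrt{549805}}$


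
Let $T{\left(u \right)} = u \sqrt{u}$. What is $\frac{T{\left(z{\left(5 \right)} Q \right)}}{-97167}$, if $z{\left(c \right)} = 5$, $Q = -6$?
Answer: $\frac{10 i \sqrt{30}}{32389} \approx 0.0016911 i$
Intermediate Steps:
$T{\left(u \right)} = u^{\frac{3}{2}}$
$\frac{T{\left(z{\left(5 \right)} Q \right)}}{-97167} = \frac{\left(5 \left(-6\right)\right)^{\frac{3}{2}}}{-97167} = \left(-30\right)^{\frac{3}{2}} \left(- \frac{1}{97167}\right) = - 30 i \sqrt{30} \left(- \frac{1}{97167}\right) = \frac{10 i \sqrt{30}}{32389}$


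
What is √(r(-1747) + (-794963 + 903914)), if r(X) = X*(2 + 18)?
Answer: √74011 ≈ 272.05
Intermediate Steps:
r(X) = 20*X (r(X) = X*20 = 20*X)
√(r(-1747) + (-794963 + 903914)) = √(20*(-1747) + (-794963 + 903914)) = √(-34940 + 108951) = √74011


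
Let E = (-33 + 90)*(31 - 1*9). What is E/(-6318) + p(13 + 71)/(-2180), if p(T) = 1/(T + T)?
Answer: -25515071/128550240 ≈ -0.19848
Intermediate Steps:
p(T) = 1/(2*T)
E = 1254 (E = 57*(31 - 9) = 57*22 = 1254)
E/(-6318) + p(13 + 71)/(-2180) = 1254/(-6318) + (1/(2*(13 + 71)))/(-2180) = 1254*(-1/6318) + ((½)/84)*(-1/2180) = -209/1053 + ((½)*(1/84))*(-1/2180) = -209/1053 + (1/168)*(-1/2180) = -209/1053 - 1/366240 = -25515071/128550240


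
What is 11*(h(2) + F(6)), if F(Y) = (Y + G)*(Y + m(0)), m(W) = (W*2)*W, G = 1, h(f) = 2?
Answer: 484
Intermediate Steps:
m(W) = 2*W**2 (m(W) = (2*W)*W = 2*W**2)
F(Y) = Y*(1 + Y) (F(Y) = (Y + 1)*(Y + 2*0**2) = (1 + Y)*(Y + 2*0) = (1 + Y)*(Y + 0) = (1 + Y)*Y = Y*(1 + Y))
11*(h(2) + F(6)) = 11*(2 + 6*(1 + 6)) = 11*(2 + 6*7) = 11*(2 + 42) = 11*44 = 484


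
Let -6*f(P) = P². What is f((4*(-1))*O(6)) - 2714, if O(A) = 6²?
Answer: -6170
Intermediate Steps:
O(A) = 36
f(P) = -P²/6
f((4*(-1))*O(6)) - 2714 = -((4*(-1))*36)²/6 - 2714 = -(-4*36)²/6 - 2714 = -⅙*(-144)² - 2714 = -⅙*20736 - 2714 = -3456 - 2714 = -6170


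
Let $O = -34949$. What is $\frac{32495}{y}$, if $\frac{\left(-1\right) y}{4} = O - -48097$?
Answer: $- \frac{32495}{52592} \approx -0.61787$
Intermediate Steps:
$y = -52592$ ($y = - 4 \left(-34949 - -48097\right) = - 4 \left(-34949 + 48097\right) = \left(-4\right) 13148 = -52592$)
$\frac{32495}{y} = \frac{32495}{-52592} = 32495 \left(- \frac{1}{52592}\right) = - \frac{32495}{52592}$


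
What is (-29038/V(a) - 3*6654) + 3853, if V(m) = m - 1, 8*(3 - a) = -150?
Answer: -1453199/83 ≈ -17508.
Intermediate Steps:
a = 87/4 (a = 3 - ⅛*(-150) = 3 + 75/4 = 87/4 ≈ 21.750)
V(m) = -1 + m
(-29038/V(a) - 3*6654) + 3853 = (-29038/(-1 + 87/4) - 3*6654) + 3853 = (-29038/83/4 - 19962) + 3853 = (-29038*4/83 - 19962) + 3853 = (-116152/83 - 19962) + 3853 = -1772998/83 + 3853 = -1453199/83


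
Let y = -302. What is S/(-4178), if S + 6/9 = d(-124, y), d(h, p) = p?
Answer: 454/6267 ≈ 0.072443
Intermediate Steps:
S = -908/3 (S = -⅔ - 302 = -908/3 ≈ -302.67)
S/(-4178) = -908/3/(-4178) = -908/3*(-1/4178) = 454/6267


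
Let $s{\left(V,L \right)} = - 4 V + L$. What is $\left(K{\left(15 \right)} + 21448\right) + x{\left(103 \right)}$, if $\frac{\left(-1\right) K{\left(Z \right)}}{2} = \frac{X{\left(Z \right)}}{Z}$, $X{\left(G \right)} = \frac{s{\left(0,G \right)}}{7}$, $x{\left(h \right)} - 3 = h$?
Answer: $\frac{150876}{7} \approx 21554.0$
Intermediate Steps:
$s{\left(V,L \right)} = L - 4 V$
$x{\left(h \right)} = 3 + h$
$X{\left(G \right)} = \frac{G}{7}$ ($X{\left(G \right)} = \frac{G - 0}{7} = \left(G + 0\right) \frac{1}{7} = G \frac{1}{7} = \frac{G}{7}$)
$K{\left(Z \right)} = - \frac{2}{7}$ ($K{\left(Z \right)} = - 2 \frac{\frac{1}{7} Z}{Z} = \left(-2\right) \frac{1}{7} = - \frac{2}{7}$)
$\left(K{\left(15 \right)} + 21448\right) + x{\left(103 \right)} = \left(- \frac{2}{7} + 21448\right) + \left(3 + 103\right) = \frac{150134}{7} + 106 = \frac{150876}{7}$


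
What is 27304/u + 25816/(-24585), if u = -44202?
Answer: -100688204/60372565 ≈ -1.6678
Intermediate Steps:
27304/u + 25816/(-24585) = 27304/(-44202) + 25816/(-24585) = 27304*(-1/44202) + 25816*(-1/24585) = -13652/22101 - 25816/24585 = -100688204/60372565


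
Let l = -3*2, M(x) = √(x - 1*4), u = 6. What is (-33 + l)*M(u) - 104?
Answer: -104 - 39*√2 ≈ -159.15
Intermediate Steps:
M(x) = √(-4 + x) (M(x) = √(x - 4) = √(-4 + x))
l = -6
(-33 + l)*M(u) - 104 = (-33 - 6)*√(-4 + 6) - 104 = -39*√2 - 104 = -104 - 39*√2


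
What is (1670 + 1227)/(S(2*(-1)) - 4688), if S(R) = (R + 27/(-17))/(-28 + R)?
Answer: -1477470/2390819 ≈ -0.61798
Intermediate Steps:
S(R) = (-27/17 + R)/(-28 + R) (S(R) = (R + 27*(-1/17))/(-28 + R) = (R - 27/17)/(-28 + R) = (-27/17 + R)/(-28 + R))
(1670 + 1227)/(S(2*(-1)) - 4688) = (1670 + 1227)/((-27/17 + 2*(-1))/(-28 + 2*(-1)) - 4688) = 2897/((-27/17 - 2)/(-28 - 2) - 4688) = 2897/(-61/17/(-30) - 4688) = 2897/(-1/30*(-61/17) - 4688) = 2897/(61/510 - 4688) = 2897/(-2390819/510) = 2897*(-510/2390819) = -1477470/2390819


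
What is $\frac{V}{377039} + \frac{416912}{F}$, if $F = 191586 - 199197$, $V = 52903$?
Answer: $- \frac{156789438835}{2869643829} \approx -54.637$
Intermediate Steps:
$F = -7611$ ($F = 191586 - 199197 = -7611$)
$\frac{V}{377039} + \frac{416912}{F} = \frac{52903}{377039} + \frac{416912}{-7611} = 52903 \cdot \frac{1}{377039} + 416912 \left(- \frac{1}{7611}\right) = \frac{52903}{377039} - \frac{416912}{7611} = - \frac{156789438835}{2869643829}$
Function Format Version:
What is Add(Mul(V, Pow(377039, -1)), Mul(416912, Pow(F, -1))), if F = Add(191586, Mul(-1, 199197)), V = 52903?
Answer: Rational(-156789438835, 2869643829) ≈ -54.637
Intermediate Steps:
F = -7611 (F = Add(191586, -199197) = -7611)
Add(Mul(V, Pow(377039, -1)), Mul(416912, Pow(F, -1))) = Add(Mul(52903, Pow(377039, -1)), Mul(416912, Pow(-7611, -1))) = Add(Mul(52903, Rational(1, 377039)), Mul(416912, Rational(-1, 7611))) = Add(Rational(52903, 377039), Rational(-416912, 7611)) = Rational(-156789438835, 2869643829)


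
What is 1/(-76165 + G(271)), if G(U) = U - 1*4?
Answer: -1/75898 ≈ -1.3176e-5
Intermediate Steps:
G(U) = -4 + U (G(U) = U - 4 = -4 + U)
1/(-76165 + G(271)) = 1/(-76165 + (-4 + 271)) = 1/(-76165 + 267) = 1/(-75898) = -1/75898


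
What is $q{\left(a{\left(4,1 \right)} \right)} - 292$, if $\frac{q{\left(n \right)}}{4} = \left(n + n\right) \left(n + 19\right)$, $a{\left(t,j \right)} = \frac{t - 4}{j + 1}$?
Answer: $-292$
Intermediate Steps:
$a{\left(t,j \right)} = \frac{-4 + t}{1 + j}$
$q{\left(n \right)} = 8 n \left(19 + n\right)$ ($q{\left(n \right)} = 4 \left(n + n\right) \left(n + 19\right) = 4 \cdot 2 n \left(19 + n\right) = 8 n \left(19 + n\right)$)
$q{\left(a{\left(4,1 \right)} \right)} - 292 = 8 \frac{-4 + 4}{1 + 1} \left(19 + \frac{-4 + 4}{1 + 1}\right) - 292 = 8 \cdot \frac{1}{2} \cdot 0 \left(19 + \frac{1}{2} \cdot 0\right) - 292 = 8 \cdot 0 \left(19 + 0\right) - 292 = 8 \cdot 0 \cdot 19 - 292 = 0 - 292 = -292$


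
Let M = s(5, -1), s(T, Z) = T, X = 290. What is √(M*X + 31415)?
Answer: √32865 ≈ 181.29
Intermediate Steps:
M = 5
√(M*X + 31415) = √(5*290 + 31415) = √(1450 + 31415) = √32865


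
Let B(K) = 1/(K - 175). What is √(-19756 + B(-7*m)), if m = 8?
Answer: I*√1054200147/231 ≈ 140.56*I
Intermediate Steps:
B(K) = 1/(-175 + K)
√(-19756 + B(-7*m)) = √(-19756 + 1/(-175 - 7*8)) = √(-19756 + 1/(-175 - 56)) = √(-19756 + 1/(-231)) = √(-19756 - 1/231) = √(-4563637/231) = I*√1054200147/231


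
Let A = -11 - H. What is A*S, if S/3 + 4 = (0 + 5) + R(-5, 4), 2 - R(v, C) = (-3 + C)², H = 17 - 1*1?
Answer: -162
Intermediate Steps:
H = 16 (H = 17 - 1 = 16)
R(v, C) = 2 - (-3 + C)²
A = -27 (A = -11 - 1*16 = -11 - 16 = -27)
S = 6 (S = -12 + 3*((0 + 5) + (2 - (-3 + 4)²)) = -12 + 3*(5 + (2 - 1*1²)) = -12 + 3*(5 + (2 - 1*1)) = -12 + 3*(5 + (2 - 1)) = -12 + 3*(5 + 1) = -12 + 3*6 = -12 + 18 = 6)
A*S = -27*6 = -162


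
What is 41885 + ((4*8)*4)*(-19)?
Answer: 39453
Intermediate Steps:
41885 + ((4*8)*4)*(-19) = 41885 + (32*4)*(-19) = 41885 + 128*(-19) = 41885 - 2432 = 39453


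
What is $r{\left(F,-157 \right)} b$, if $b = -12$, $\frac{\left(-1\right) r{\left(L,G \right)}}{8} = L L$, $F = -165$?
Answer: $2613600$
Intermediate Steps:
$r{\left(L,G \right)} = - 8 L^{2}$ ($r{\left(L,G \right)} = - 8 L L = - 8 L^{2}$)
$r{\left(F,-157 \right)} b = - 8 \left(-165\right)^{2} \left(-12\right) = \left(-8\right) 27225 \left(-12\right) = \left(-217800\right) \left(-12\right) = 2613600$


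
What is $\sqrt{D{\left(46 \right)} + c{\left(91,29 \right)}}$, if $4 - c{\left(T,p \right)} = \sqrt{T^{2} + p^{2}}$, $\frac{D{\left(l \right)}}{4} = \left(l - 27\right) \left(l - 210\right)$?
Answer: $\sqrt{-12460 - \sqrt{9122}} \approx 112.05 i$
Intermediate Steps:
$D{\left(l \right)} = 4 \left(-210 + l\right) \left(-27 + l\right)$ ($D{\left(l \right)} = 4 \left(l - 27\right) \left(l - 210\right) = 4 \left(-27 + l\right) \left(-210 + l\right) = 4 \left(-210 + l\right) \left(-27 + l\right)$)
$c{\left(T,p \right)} = 4 - \sqrt{T^{2} + p^{2}}$
$\sqrt{D{\left(46 \right)} + c{\left(91,29 \right)}} = \sqrt{\left(22680 - 43608 + 4 \cdot 46^{2}\right) + \left(4 - \sqrt{91^{2} + 29^{2}}\right)} = \sqrt{\left(22680 - 43608 + 4 \cdot 2116\right) + \left(4 - \sqrt{8281 + 841}\right)} = \sqrt{\left(22680 - 43608 + 8464\right) + \left(4 - \sqrt{9122}\right)} = \sqrt{-12464 + \left(4 - \sqrt{9122}\right)} = \sqrt{-12460 - \sqrt{9122}}$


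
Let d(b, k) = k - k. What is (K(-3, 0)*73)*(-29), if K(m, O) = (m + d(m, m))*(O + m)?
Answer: -19053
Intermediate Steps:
d(b, k) = 0
K(m, O) = m*(O + m) (K(m, O) = (m + 0)*(O + m) = m*(O + m))
(K(-3, 0)*73)*(-29) = (-3*(0 - 3)*73)*(-29) = (-3*(-3)*73)*(-29) = (9*73)*(-29) = 657*(-29) = -19053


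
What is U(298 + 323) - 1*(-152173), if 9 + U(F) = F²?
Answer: 537805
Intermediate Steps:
U(F) = -9 + F²
U(298 + 323) - 1*(-152173) = (-9 + (298 + 323)²) - 1*(-152173) = (-9 + 621²) + 152173 = (-9 + 385641) + 152173 = 385632 + 152173 = 537805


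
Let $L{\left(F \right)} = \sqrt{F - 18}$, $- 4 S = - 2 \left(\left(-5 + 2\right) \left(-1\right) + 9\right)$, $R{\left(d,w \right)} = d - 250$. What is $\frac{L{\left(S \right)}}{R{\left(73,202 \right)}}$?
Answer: $- \frac{2 i \sqrt{3}}{177} \approx - 0.019571 i$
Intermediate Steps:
$R{\left(d,w \right)} = -250 + d$
$S = 6$ ($S = - \frac{\left(-2\right) \left(\left(-5 + 2\right) \left(-1\right) + 9\right)}{4} = - \frac{\left(-2\right) \left(\left(-3\right) \left(-1\right) + 9\right)}{4} = - \frac{\left(-2\right) \left(3 + 9\right)}{4} = - \frac{\left(-2\right) 12}{4} = \left(- \frac{1}{4}\right) \left(-24\right) = 6$)
$L{\left(F \right)} = \sqrt{-18 + F}$ ($L{\left(F \right)} = \sqrt{F - 18} = \sqrt{-18 + F}$)
$\frac{L{\left(S \right)}}{R{\left(73,202 \right)}} = \frac{\sqrt{-18 + 6}}{-250 + 73} = \frac{\sqrt{-12}}{-177} = 2 i \sqrt{3} \left(- \frac{1}{177}\right) = - \frac{2 i \sqrt{3}}{177}$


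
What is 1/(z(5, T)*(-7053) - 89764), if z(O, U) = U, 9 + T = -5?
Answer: 1/8978 ≈ 0.00011138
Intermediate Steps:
T = -14 (T = -9 - 5 = -14)
1/(z(5, T)*(-7053) - 89764) = 1/(-14*(-7053) - 89764) = 1/(98742 - 89764) = 1/8978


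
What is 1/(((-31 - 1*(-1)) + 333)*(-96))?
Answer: -1/29088 ≈ -3.4378e-5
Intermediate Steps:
1/(((-31 - 1*(-1)) + 333)*(-96)) = 1/(((-31 + 1) + 333)*(-96)) = 1/((-30 + 333)*(-96)) = 1/(303*(-96)) = 1/(-29088) = -1/29088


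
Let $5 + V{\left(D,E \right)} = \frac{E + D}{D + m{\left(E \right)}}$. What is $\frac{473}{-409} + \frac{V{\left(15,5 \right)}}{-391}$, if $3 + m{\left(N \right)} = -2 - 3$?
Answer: $- \frac{1288466}{1119433} \approx -1.151$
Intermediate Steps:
$m{\left(N \right)} = -8$ ($m{\left(N \right)} = -3 - 5 = -8$)
$V{\left(D,E \right)} = -5 + \frac{D + E}{-8 + D}$ ($V{\left(D,E \right)} = -5 + \frac{E + D}{D - 8} = -5 + \frac{D + E}{-8 + D}$)
$\frac{473}{-409} + \frac{V{\left(15,5 \right)}}{-391} = \frac{473}{-409} + \frac{\frac{1}{-8 + 15} \left(40 + 5 - 60\right)}{-391} = 473 \left(- \frac{1}{409}\right) + \frac{40 + 5 - 60}{7} \left(- \frac{1}{391}\right) = - \frac{473}{409} + \frac{1}{7} \left(-15\right) \left(- \frac{1}{391}\right) = - \frac{473}{409} - - \frac{15}{2737} = - \frac{473}{409} + \frac{15}{2737} = - \frac{1288466}{1119433}$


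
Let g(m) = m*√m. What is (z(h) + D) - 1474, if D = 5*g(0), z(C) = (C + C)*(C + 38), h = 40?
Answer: 4766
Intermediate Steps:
g(m) = m^(3/2)
z(C) = 2*C*(38 + C) (z(C) = (2*C)*(38 + C) = 2*C*(38 + C))
D = 0 (D = 5*0^(3/2) = 5*0 = 0)
(z(h) + D) - 1474 = (2*40*(38 + 40) + 0) - 1474 = (2*40*78 + 0) - 1474 = (6240 + 0) - 1474 = 6240 - 1474 = 4766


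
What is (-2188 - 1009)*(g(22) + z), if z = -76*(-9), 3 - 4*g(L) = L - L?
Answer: -8756583/4 ≈ -2.1891e+6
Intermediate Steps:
g(L) = 3/4 (g(L) = 3/4 - (L - L)/4 = 3/4 - 1/4*0 = 3/4 + 0 = 3/4)
z = 684
(-2188 - 1009)*(g(22) + z) = (-2188 - 1009)*(3/4 + 684) = -3197*2739/4 = -8756583/4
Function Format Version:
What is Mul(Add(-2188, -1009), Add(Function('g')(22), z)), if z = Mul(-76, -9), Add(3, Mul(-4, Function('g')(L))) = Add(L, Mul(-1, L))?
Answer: Rational(-8756583, 4) ≈ -2.1891e+6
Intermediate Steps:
Function('g')(L) = Rational(3, 4) (Function('g')(L) = Add(Rational(3, 4), Mul(Rational(-1, 4), Add(L, Mul(-1, L)))) = Add(Rational(3, 4), Mul(Rational(-1, 4), 0)) = Add(Rational(3, 4), 0) = Rational(3, 4))
z = 684
Mul(Add(-2188, -1009), Add(Function('g')(22), z)) = Mul(Add(-2188, -1009), Add(Rational(3, 4), 684)) = Mul(-3197, Rational(2739, 4)) = Rational(-8756583, 4)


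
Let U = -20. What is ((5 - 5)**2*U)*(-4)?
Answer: 0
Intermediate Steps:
((5 - 5)**2*U)*(-4) = ((5 - 5)**2*(-20))*(-4) = (0**2*(-20))*(-4) = (0*(-20))*(-4) = 0*(-4) = 0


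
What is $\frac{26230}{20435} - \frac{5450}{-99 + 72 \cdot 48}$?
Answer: $- \frac{76448}{224919} \approx -0.33989$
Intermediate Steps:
$\frac{26230}{20435} - \frac{5450}{-99 + 72 \cdot 48} = 26230 \cdot \frac{1}{20435} - \frac{5450}{-99 + 3456} = \frac{86}{67} - \frac{5450}{3357} = - \frac{76448}{224919}$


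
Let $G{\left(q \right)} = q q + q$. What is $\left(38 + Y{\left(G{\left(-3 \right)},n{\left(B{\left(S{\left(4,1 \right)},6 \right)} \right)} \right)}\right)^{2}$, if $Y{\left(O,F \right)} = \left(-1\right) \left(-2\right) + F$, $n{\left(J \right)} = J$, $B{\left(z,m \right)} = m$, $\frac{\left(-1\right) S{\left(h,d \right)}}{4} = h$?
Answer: $2116$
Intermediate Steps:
$S{\left(h,d \right)} = - 4 h$
$G{\left(q \right)} = q + q^{2}$ ($G{\left(q \right)} = q^{2} + q = q + q^{2}$)
$Y{\left(O,F \right)} = 2 + F$
$\left(38 + Y{\left(G{\left(-3 \right)},n{\left(B{\left(S{\left(4,1 \right)},6 \right)} \right)} \right)}\right)^{2} = \left(38 + \left(2 + 6\right)\right)^{2} = \left(38 + 8\right)^{2} = 46^{2} = 2116$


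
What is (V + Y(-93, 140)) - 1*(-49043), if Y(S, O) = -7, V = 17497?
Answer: 66533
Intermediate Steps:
(V + Y(-93, 140)) - 1*(-49043) = (17497 - 7) - 1*(-49043) = 17490 + 49043 = 66533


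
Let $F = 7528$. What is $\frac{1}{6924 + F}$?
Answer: $\frac{1}{14452} \approx 6.9195 \cdot 10^{-5}$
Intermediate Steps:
$\frac{1}{6924 + F} = \frac{1}{6924 + 7528} = \frac{1}{14452}$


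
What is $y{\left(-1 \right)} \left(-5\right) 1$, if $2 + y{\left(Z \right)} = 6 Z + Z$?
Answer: $45$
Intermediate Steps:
$y{\left(Z \right)} = -2 + 7 Z$ ($y{\left(Z \right)} = -2 + \left(6 Z + Z\right) = -2 + 7 Z$)
$y{\left(-1 \right)} \left(-5\right) 1 = \left(-2 + 7 \left(-1\right)\right) \left(-5\right) 1 = \left(-2 - 7\right) \left(-5\right) 1 = \left(-9\right) \left(-5\right) 1 = 45 \cdot 1 = 45$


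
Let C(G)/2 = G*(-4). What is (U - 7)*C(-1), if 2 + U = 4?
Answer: -40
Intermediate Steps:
C(G) = -8*G (C(G) = 2*(G*(-4)) = 2*(-4*G) = -8*G)
U = 2 (U = -2 + 4 = 2)
(U - 7)*C(-1) = (2 - 7)*(-8*(-1)) = -5*8 = -40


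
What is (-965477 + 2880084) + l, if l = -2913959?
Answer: -999352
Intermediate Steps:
(-965477 + 2880084) + l = (-965477 + 2880084) - 2913959 = 1914607 - 2913959 = -999352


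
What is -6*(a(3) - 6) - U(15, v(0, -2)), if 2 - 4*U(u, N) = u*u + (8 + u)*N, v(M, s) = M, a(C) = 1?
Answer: 343/4 ≈ 85.750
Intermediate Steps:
U(u, N) = 1/2 - u**2/4 - N*(8 + u)/4 (U(u, N) = 1/2 - (u*u + (8 + u)*N)/4 = 1/2 - (u**2 + N*(8 + u))/4 = 1/2 + (-u**2/4 - N*(8 + u)/4) = 1/2 - u**2/4 - N*(8 + u)/4)
-6*(a(3) - 6) - U(15, v(0, -2)) = -6*(1 - 6) - (1/2 - 2*0 - 1/4*15**2 - 1/4*0*15) = -6*(-5) - (1/2 + 0 - 1/4*225 + 0) = 30 - (1/2 + 0 - 225/4 + 0) = 30 - 1*(-223/4) = 30 + 223/4 = 343/4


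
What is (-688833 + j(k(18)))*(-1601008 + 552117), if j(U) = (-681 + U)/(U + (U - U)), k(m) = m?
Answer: 4335296210129/6 ≈ 7.2255e+11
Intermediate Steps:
j(U) = (-681 + U)/U (j(U) = (-681 + U)/(U + 0) = (-681 + U)/U)
(-688833 + j(k(18)))*(-1601008 + 552117) = (-688833 + (-681 + 18)/18)*(-1601008 + 552117) = (-688833 + (1/18)*(-663))*(-1048891) = (-688833 - 221/6)*(-1048891) = -4133219/6*(-1048891) = 4335296210129/6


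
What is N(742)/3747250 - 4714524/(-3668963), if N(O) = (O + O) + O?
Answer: 8837333585319/6874260800875 ≈ 1.2856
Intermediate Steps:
N(O) = 3*O (N(O) = 2*O + O = 3*O)
N(742)/3747250 - 4714524/(-3668963) = (3*742)/3747250 - 4714524/(-3668963) = 2226*(1/3747250) - 4714524*(-1/3668963) = 1113/1873625 + 4714524/3668963 = 8837333585319/6874260800875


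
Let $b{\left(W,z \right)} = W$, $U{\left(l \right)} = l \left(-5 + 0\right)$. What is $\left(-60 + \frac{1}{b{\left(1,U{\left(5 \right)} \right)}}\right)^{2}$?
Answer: $3481$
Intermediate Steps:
$U{\left(l \right)} = - 5 l$ ($U{\left(l \right)} = l \left(-5\right) = - 5 l$)
$\left(-60 + \frac{1}{b{\left(1,U{\left(5 \right)} \right)}}\right)^{2} = \left(-60 + 1^{-1}\right)^{2} = \left(-60 + 1\right)^{2} = \left(-59\right)^{2} = 3481$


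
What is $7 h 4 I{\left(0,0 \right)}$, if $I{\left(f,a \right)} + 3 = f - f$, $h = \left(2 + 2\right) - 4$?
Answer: $0$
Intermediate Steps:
$h = 0$ ($h = 4 - 4 = 0$)
$I{\left(f,a \right)} = -3$ ($I{\left(f,a \right)} = -3 + \left(f - f\right) = -3 + 0 = -3$)
$7 h 4 I{\left(0,0 \right)} = 7 \cdot 0 \cdot 4 \left(-3\right) = 0 \left(-12\right) = 0$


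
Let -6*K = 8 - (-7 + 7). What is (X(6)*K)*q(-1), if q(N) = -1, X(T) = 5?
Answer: 20/3 ≈ 6.6667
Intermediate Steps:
K = -4/3 (K = -(8 - (-7 + 7))/6 = -(8 - 1*0)/6 = -(8 + 0)/6 = -⅙*8 = -4/3 ≈ -1.3333)
(X(6)*K)*q(-1) = (5*(-4/3))*(-1) = -20/3*(-1) = 20/3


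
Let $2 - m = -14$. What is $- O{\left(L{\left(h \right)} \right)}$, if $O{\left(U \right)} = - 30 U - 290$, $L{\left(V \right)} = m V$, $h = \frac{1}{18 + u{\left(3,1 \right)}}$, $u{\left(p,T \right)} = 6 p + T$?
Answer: $\frac{11210}{37} \approx 302.97$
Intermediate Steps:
$m = 16$ ($m = 2 - -14 = 2 + 14 = 16$)
$u{\left(p,T \right)} = T + 6 p$
$h = \frac{1}{37}$ ($h = \frac{1}{18 + \left(1 + 6 \cdot 3\right)} = \frac{1}{18 + \left(1 + 18\right)} = \frac{1}{18 + 19} = \frac{1}{37} \approx 0.027027$)
$L{\left(V \right)} = 16 V$
$O{\left(U \right)} = -290 - 30 U$
$- O{\left(L{\left(h \right)} \right)} = - (-290 - 30 \cdot 16 \cdot \frac{1}{37}) = - (-290 - \frac{480}{37}) = \left(-1\right) \left(- \frac{11210}{37}\right) = \frac{11210}{37}$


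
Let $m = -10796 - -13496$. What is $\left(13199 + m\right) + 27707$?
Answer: $43606$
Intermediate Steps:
$m = 2700$ ($m = -10796 + 13496 = 2700$)
$\left(13199 + m\right) + 27707 = \left(13199 + 2700\right) + 27707 = 15899 + 27707 = 43606$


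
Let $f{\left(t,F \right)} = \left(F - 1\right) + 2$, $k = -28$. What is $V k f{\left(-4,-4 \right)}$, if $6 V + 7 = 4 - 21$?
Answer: $-336$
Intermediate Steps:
$V = -4$ ($V = - \frac{7}{6} + \frac{4 - 21}{6} = - \frac{7}{6} + \frac{1}{6} \left(-17\right) = - \frac{7}{6} - \frac{17}{6} = -4$)
$f{\left(t,F \right)} = 1 + F$ ($f{\left(t,F \right)} = \left(-1 + F\right) + 2 = 1 + F$)
$V k f{\left(-4,-4 \right)} = \left(-4\right) \left(-28\right) \left(1 - 4\right) = 112 \left(-3\right) = -336$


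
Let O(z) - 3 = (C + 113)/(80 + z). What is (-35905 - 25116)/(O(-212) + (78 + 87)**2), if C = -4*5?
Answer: -2684924/1198001 ≈ -2.2412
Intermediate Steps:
C = -20
O(z) = 3 + 93/(80 + z) (O(z) = 3 + (-20 + 113)/(80 + z) = 3 + 93/(80 + z))
(-35905 - 25116)/(O(-212) + (78 + 87)**2) = (-35905 - 25116)/(3*(111 - 212)/(80 - 212) + (78 + 87)**2) = -61021/(3*(-101)/(-132) + 165**2) = -61021/(3*(-1/132)*(-101) + 27225) = -61021/(101/44 + 27225) = -61021/1198001/44 = -61021*44/1198001 = -2684924/1198001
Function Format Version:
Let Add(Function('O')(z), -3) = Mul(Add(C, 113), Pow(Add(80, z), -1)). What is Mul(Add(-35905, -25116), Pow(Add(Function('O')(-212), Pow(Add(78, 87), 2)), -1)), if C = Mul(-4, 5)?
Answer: Rational(-2684924, 1198001) ≈ -2.2412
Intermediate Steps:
C = -20
Function('O')(z) = Add(3, Mul(93, Pow(Add(80, z), -1))) (Function('O')(z) = Add(3, Mul(Add(-20, 113), Pow(Add(80, z), -1))) = Add(3, Mul(93, Pow(Add(80, z), -1))))
Mul(Add(-35905, -25116), Pow(Add(Function('O')(-212), Pow(Add(78, 87), 2)), -1)) = Mul(Add(-35905, -25116), Pow(Add(Mul(3, Pow(Add(80, -212), -1), Add(111, -212)), Pow(Add(78, 87), 2)), -1)) = Mul(-61021, Pow(Add(Mul(3, Pow(-132, -1), -101), Pow(165, 2)), -1)) = Mul(-61021, Pow(Add(Mul(3, Rational(-1, 132), -101), 27225), -1)) = Mul(-61021, Pow(Add(Rational(101, 44), 27225), -1)) = Mul(-61021, Pow(Rational(1198001, 44), -1)) = Mul(-61021, Rational(44, 1198001)) = Rational(-2684924, 1198001)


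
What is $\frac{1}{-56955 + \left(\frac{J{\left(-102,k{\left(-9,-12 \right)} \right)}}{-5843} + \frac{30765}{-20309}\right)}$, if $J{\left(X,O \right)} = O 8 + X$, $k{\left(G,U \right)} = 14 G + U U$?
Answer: $- \frac{118665487}{6758773424958} \approx -1.7557 \cdot 10^{-5}$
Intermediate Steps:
$k{\left(G,U \right)} = U^{2} + 14 G$ ($k{\left(G,U \right)} = 14 G + U^{2} = U^{2} + 14 G$)
$J{\left(X,O \right)} = X + 8 O$ ($J{\left(X,O \right)} = 8 O + X = X + 8 O$)
$\frac{1}{-56955 + \left(\frac{J{\left(-102,k{\left(-9,-12 \right)} \right)}}{-5843} + \frac{30765}{-20309}\right)} = \frac{1}{-56955 + \left(\frac{-102 + 8 \left(\left(-12\right)^{2} + 14 \left(-9\right)\right)}{-5843} + \frac{30765}{-20309}\right)} = \frac{1}{-56955 + \left(\left(-102 + 8 \left(144 - 126\right)\right) \left(- \frac{1}{5843}\right) + 30765 \left(- \frac{1}{20309}\right)\right)} = \frac{1}{-56955 - \left(\frac{30765}{20309} - \left(-102 + 8 \cdot 18\right) \left(- \frac{1}{5843}\right)\right)} = \frac{1}{-56955 - \left(\frac{30765}{20309} - \left(-102 + 144\right) \left(- \frac{1}{5843}\right)\right)} = \frac{1}{-56955 + \left(42 \left(- \frac{1}{5843}\right) - \frac{30765}{20309}\right)} = \frac{1}{-56955 - \frac{180612873}{118665487}} = \frac{1}{- \frac{6758773424958}{118665487}} = - \frac{118665487}{6758773424958}$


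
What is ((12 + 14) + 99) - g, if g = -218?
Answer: 343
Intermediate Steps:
((12 + 14) + 99) - g = ((12 + 14) + 99) - 1*(-218) = (26 + 99) + 218 = 125 + 218 = 343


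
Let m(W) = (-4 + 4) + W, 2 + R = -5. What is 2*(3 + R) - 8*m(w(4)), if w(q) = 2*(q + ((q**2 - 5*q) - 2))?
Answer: 24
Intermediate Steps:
R = -7 (R = -2 - 5 = -7)
w(q) = -4 - 8*q + 2*q**2 (w(q) = 2*(q + (-2 + q**2 - 5*q)) = 2*(-2 + q**2 - 4*q) = -4 - 8*q + 2*q**2)
m(W) = W (m(W) = 0 + W = W)
2*(3 + R) - 8*m(w(4)) = 2*(3 - 7) - 8*(-4 - 8*4 + 2*4**2) = 2*(-4) - 8*(-4 - 32 + 2*16) = -8 - 8*(-4 - 32 + 32) = -8 - 8*(-4) = -8 + 32 = 24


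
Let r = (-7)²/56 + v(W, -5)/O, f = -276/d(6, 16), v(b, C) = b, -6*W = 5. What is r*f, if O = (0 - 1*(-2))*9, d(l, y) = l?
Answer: -4117/108 ≈ -38.120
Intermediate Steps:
W = -⅚ (W = -⅙*5 = -⅚ ≈ -0.83333)
O = 18 (O = (0 + 2)*9 = 2*9 = 18)
f = -46 (f = -276/6 = -276*⅙ = -46)
r = 179/216 (r = (-7)²/56 - ⅚/18 = 49*(1/56) - ⅚*1/18 = 7/8 - 5/108 = 179/216 ≈ 0.82870)
r*f = (179/216)*(-46) = -4117/108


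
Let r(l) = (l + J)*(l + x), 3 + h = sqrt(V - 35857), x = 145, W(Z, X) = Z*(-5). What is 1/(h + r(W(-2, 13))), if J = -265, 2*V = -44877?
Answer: -79056/3125042159 - I*sqrt(233182)/3125042159 ≈ -2.5298e-5 - 1.5452e-7*I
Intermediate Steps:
V = -44877/2 (V = (1/2)*(-44877) = -44877/2 ≈ -22439.)
W(Z, X) = -5*Z
h = -3 + I*sqrt(233182)/2 (h = -3 + sqrt(-44877/2 - 35857) = -3 + sqrt(-116591/2) = -3 + I*sqrt(233182)/2 ≈ -3.0 + 241.44*I)
r(l) = (-265 + l)*(145 + l) (r(l) = (l - 265)*(l + 145) = (-265 + l)*(145 + l))
1/(h + r(W(-2, 13))) = 1/((-3 + I*sqrt(233182)/2) + (-38425 + (-5*(-2))**2 - (-600)*(-2))) = 1/((-3 + I*sqrt(233182)/2) + (-38425 + 10**2 - 120*10)) = 1/((-3 + I*sqrt(233182)/2) + (-38425 + 100 - 1200)) = 1/((-3 + I*sqrt(233182)/2) - 39525) = 1/(-39528 + I*sqrt(233182)/2)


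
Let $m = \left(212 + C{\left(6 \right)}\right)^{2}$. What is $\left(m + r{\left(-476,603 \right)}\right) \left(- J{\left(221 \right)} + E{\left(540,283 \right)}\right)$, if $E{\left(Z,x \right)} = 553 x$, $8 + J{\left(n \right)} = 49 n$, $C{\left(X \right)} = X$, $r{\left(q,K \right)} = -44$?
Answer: $6916791440$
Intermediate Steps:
$J{\left(n \right)} = -8 + 49 n$
$m = 47524$ ($m = \left(212 + 6\right)^{2} = 218^{2} = 47524$)
$\left(m + r{\left(-476,603 \right)}\right) \left(- J{\left(221 \right)} + E{\left(540,283 \right)}\right) = \left(47524 - 44\right) \left(- (-8 + 49 \cdot 221) + 553 \cdot 283\right) = 47480 \left(- (-8 + 10829) + 156499\right) = 47480 \left(\left(-1\right) 10821 + 156499\right) = 47480 \left(-10821 + 156499\right) = 47480 \cdot 145678 = 6916791440$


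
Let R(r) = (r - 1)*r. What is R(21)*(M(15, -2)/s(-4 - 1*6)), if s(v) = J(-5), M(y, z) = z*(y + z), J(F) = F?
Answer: 2184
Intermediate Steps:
R(r) = r*(-1 + r) (R(r) = (-1 + r)*r = r*(-1 + r))
s(v) = -5
R(21)*(M(15, -2)/s(-4 - 1*6)) = (21*(-1 + 21))*(-2*(15 - 2)/(-5)) = (21*20)*(-2*13*(-⅕)) = 420*(-26*(-⅕)) = 420*(26/5) = 2184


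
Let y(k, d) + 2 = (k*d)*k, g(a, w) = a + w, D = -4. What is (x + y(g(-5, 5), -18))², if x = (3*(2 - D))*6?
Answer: 11236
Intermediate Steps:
y(k, d) = -2 + d*k² (y(k, d) = -2 + (k*d)*k = -2 + (d*k)*k = -2 + d*k²)
x = 108 (x = (3*(2 - 1*(-4)))*6 = (3*(2 + 4))*6 = (3*6)*6 = 18*6 = 108)
(x + y(g(-5, 5), -18))² = (108 + (-2 - 18*(-5 + 5)²))² = (108 + (-2 - 18*0²))² = (108 + (-2 - 18*0))² = (108 + (-2 + 0))² = (108 - 2)² = 106² = 11236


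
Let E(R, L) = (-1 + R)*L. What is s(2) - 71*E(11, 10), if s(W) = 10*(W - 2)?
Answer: -7100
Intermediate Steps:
E(R, L) = L*(-1 + R)
s(W) = -20 + 10*W (s(W) = 10*(-2 + W) = -20 + 10*W)
s(2) - 71*E(11, 10) = (-20 + 10*2) - 710*(-1 + 11) = (-20 + 20) - 710*10 = 0 - 71*100 = 0 - 7100 = -7100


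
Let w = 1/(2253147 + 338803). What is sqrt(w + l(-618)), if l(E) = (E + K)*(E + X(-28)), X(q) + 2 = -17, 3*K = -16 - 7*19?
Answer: sqrt(1028619768932442402)/1555170 ≈ 652.15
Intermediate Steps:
K = -149/3 (K = (-16 - 7*19)/3 = (-16 - 133)/3 = (1/3)*(-149) = -149/3 ≈ -49.667)
X(q) = -19 (X(q) = -2 - 17 = -19)
w = 1/2591950 ≈ 3.8581e-7
l(E) = (-19 + E)*(-149/3 + E) (l(E) = (E - 149/3)*(E - 19) = (-149/3 + E)*(-19 + E) = (-19 + E)*(-149/3 + E))
sqrt(w + l(-618)) = sqrt(1/2591950 + (2831/3 + (-618)**2 - 206/3*(-618))) = sqrt(1/2591950 + (2831/3 + 381924 + 42436)) = sqrt(1/2591950 + 1275911/3) = sqrt(3307097516453/7775850) = sqrt(1028619768932442402)/1555170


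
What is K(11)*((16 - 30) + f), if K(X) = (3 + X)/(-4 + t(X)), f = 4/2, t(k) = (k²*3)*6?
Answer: -84/1087 ≈ -0.077277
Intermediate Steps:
t(k) = 18*k² (t(k) = (3*k²)*6 = 18*k²)
f = 2 (f = 4*(½) = 2)
K(X) = (3 + X)/(-4 + 18*X²)
K(11)*((16 - 30) + f) = ((3 + 11)/(2*(-2 + 9*11²)))*((16 - 30) + 2) = ((½)*14/(-2 + 9*121))*(-14 + 2) = ((½)*14/(-2 + 1089))*(-12) = ((½)*14/1087)*(-12) = ((½)*(1/1087)*14)*(-12) = (7/1087)*(-12) = -84/1087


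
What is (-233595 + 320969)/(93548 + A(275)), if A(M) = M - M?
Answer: 6241/6682 ≈ 0.93400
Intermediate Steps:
A(M) = 0
(-233595 + 320969)/(93548 + A(275)) = (-233595 + 320969)/(93548 + 0) = 87374/93548 = 87374*(1/93548) = 6241/6682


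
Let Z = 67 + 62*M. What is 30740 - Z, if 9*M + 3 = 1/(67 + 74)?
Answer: 38950201/1269 ≈ 30694.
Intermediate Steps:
M = -422/1269 (M = -⅓ + 1/(9*(67 + 74)) = -⅓ + (⅑)/141 = -⅓ + (⅑)*(1/141) = -⅓ + 1/1269 = -422/1269 ≈ -0.33255)
Z = 58859/1269 (Z = 67 + 62*(-422/1269) = 67 - 26164/1269 = 58859/1269 ≈ 46.382)
30740 - Z = 30740 - 1*58859/1269 = 30740 - 58859/1269 = 38950201/1269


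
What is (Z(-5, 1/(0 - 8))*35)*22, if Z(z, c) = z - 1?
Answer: -4620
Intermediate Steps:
Z(z, c) = -1 + z
(Z(-5, 1/(0 - 8))*35)*22 = ((-1 - 5)*35)*22 = -6*35*22 = -210*22 = -4620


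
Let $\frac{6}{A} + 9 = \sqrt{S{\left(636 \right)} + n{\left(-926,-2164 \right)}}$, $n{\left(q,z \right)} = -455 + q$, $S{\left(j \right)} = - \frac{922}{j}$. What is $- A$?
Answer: $\frac{17172}{465377} + \frac{6 i \sqrt{139798842}}{465377} \approx 0.036899 + 0.15244 i$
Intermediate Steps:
$A = \frac{6}{-9 + \frac{i \sqrt{139798842}}{318}}$ ($A = \frac{6}{-9 + \sqrt{- \frac{922}{636} - 1381}} = \frac{6}{-9 + \sqrt{\left(-922\right) \frac{1}{636} - 1381}} = \frac{6}{-9 + \sqrt{- \frac{461}{318} - 1381}} = \frac{6}{-9 + \sqrt{- \frac{439619}{318}}} = \frac{6}{-9 + \frac{i \sqrt{139798842}}{318}} \approx -0.036899 - 0.15244 i$)
$- A = - (- \frac{17172}{465377} - \frac{6 i \sqrt{139798842}}{465377}) = \frac{17172}{465377} + \frac{6 i \sqrt{139798842}}{465377}$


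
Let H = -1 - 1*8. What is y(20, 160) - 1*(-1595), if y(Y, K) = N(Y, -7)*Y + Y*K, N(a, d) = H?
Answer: 4615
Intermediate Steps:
H = -9 (H = -1 - 8 = -9)
N(a, d) = -9
y(Y, K) = -9*Y + K*Y (y(Y, K) = -9*Y + Y*K = -9*Y + K*Y)
y(20, 160) - 1*(-1595) = 20*(-9 + 160) - 1*(-1595) = 20*151 + 1595 = 3020 + 1595 = 4615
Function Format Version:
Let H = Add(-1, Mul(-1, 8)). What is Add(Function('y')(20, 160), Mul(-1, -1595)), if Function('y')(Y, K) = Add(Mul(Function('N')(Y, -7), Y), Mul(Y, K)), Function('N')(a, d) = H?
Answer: 4615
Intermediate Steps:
H = -9 (H = Add(-1, -8) = -9)
Function('N')(a, d) = -9
Function('y')(Y, K) = Add(Mul(-9, Y), Mul(K, Y)) (Function('y')(Y, K) = Add(Mul(-9, Y), Mul(Y, K)) = Add(Mul(-9, Y), Mul(K, Y)))
Add(Function('y')(20, 160), Mul(-1, -1595)) = Add(Mul(20, Add(-9, 160)), Mul(-1, -1595)) = Add(Mul(20, 151), 1595) = Add(3020, 1595) = 4615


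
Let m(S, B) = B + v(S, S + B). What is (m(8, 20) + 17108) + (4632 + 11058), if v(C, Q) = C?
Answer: 32826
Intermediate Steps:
m(S, B) = B + S
(m(8, 20) + 17108) + (4632 + 11058) = ((20 + 8) + 17108) + (4632 + 11058) = (28 + 17108) + 15690 = 17136 + 15690 = 32826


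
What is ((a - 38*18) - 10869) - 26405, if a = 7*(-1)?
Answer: -37965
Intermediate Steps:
a = -7
((a - 38*18) - 10869) - 26405 = ((-7 - 38*18) - 10869) - 26405 = ((-7 - 684) - 10869) - 26405 = (-691 - 10869) - 26405 = -11560 - 26405 = -37965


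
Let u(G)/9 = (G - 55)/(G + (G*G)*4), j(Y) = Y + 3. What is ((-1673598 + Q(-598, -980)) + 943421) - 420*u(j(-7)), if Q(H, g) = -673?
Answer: -727133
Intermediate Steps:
j(Y) = 3 + Y
u(G) = 9*(-55 + G)/(G + 4*G**2) (u(G) = 9*((G - 55)/(G + (G*G)*4)) = 9*((-55 + G)/(G + G**2*4)) = 9*((-55 + G)/(G + 4*G**2)) = 9*(-55 + G)/(G + 4*G**2))
((-1673598 + Q(-598, -980)) + 943421) - 420*u(j(-7)) = ((-1673598 - 673) + 943421) - 3780*(-55 + (3 - 7))/((3 - 7)*(1 + 4*(3 - 7))) = (-1674271 + 943421) - 3780*(-55 - 4)/((-4)*(1 + 4*(-4))) = -730850 - 3780*(-1)*(-59)/(4*(1 - 16)) = -730850 - 3780*(-1)*(-59)/(4*(-15)) = -730850 - 3780*(-1)*(-1)*(-59)/(4*15) = -730850 - 420*(-177/20) = -730850 + 3717 = -727133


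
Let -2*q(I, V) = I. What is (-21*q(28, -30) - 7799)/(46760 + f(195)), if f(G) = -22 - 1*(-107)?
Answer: -1501/9369 ≈ -0.16021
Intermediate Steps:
q(I, V) = -I/2
f(G) = 85 (f(G) = -22 + 107 = 85)
(-21*q(28, -30) - 7799)/(46760 + f(195)) = (-(-21)*28/2 - 7799)/(46760 + 85) = (-21*(-14) - 7799)/46845 = (294 - 7799)*(1/46845) = -7505*1/46845 = -1501/9369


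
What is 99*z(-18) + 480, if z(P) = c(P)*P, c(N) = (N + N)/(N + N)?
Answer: -1302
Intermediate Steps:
c(N) = 1 (c(N) = (2*N)/((2*N)) = (2*N)*(1/(2*N)) = 1)
z(P) = P (z(P) = 1*P = P)
99*z(-18) + 480 = 99*(-18) + 480 = -1782 + 480 = -1302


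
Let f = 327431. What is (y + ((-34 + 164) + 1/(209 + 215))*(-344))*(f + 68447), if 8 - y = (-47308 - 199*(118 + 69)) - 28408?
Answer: 1431280282124/53 ≈ 2.7005e+10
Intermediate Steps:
y = 112937 (y = 8 - ((-47308 - 199*(118 + 69)) - 28408) = 8 - ((-47308 - 199*187) - 28408) = 8 - ((-47308 - 37213) - 28408) = 8 - (-84521 - 28408) = 8 - 1*(-112929) = 8 + 112929 = 112937)
(y + ((-34 + 164) + 1/(209 + 215))*(-344))*(f + 68447) = (112937 + ((-34 + 164) + 1/(209 + 215))*(-344))*(327431 + 68447) = (112937 + (130 + 1/424)*(-344))*395878 = (112937 + (55121/424)*(-344))*395878 = (112937 - 2370203/53)*395878 = (3615458/53)*395878 = 1431280282124/53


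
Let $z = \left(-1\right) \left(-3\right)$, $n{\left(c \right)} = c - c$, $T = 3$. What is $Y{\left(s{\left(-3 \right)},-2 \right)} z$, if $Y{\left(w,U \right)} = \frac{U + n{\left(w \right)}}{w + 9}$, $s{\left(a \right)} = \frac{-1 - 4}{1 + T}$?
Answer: $- \frac{24}{31} \approx -0.77419$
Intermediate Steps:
$n{\left(c \right)} = 0$
$s{\left(a \right)} = - \frac{5}{4}$ ($s{\left(a \right)} = \frac{-1 - 4}{1 + 3} = - \frac{5}{4}$)
$Y{\left(w,U \right)} = \frac{U}{9 + w}$ ($Y{\left(w,U \right)} = \frac{U + 0}{w + 9} = \frac{U}{9 + w}$)
$z = 3$
$Y{\left(s{\left(-3 \right)},-2 \right)} z = - \frac{2}{9 - \frac{5}{4}} \cdot 3 = - \frac{2}{\frac{31}{4}} \cdot 3 = \left(-2\right) \frac{4}{31} \cdot 3 = \left(- \frac{8}{31}\right) 3 = - \frac{24}{31}$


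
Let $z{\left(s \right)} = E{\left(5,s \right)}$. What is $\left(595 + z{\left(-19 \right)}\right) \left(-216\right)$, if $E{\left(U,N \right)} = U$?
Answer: $-129600$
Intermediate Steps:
$z{\left(s \right)} = 5$
$\left(595 + z{\left(-19 \right)}\right) \left(-216\right) = \left(595 + 5\right) \left(-216\right) = 600 \left(-216\right) = -129600$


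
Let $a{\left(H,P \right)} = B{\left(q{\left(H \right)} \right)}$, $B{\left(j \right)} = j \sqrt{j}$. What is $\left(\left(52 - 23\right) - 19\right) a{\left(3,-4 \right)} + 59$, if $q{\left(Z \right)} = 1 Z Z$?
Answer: $329$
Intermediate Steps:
$q{\left(Z \right)} = Z^{2}$ ($q{\left(Z \right)} = Z Z = Z^{2}$)
$B{\left(j \right)} = j^{\frac{3}{2}}$
$a{\left(H,P \right)} = \left(H^{2}\right)^{\frac{3}{2}}$
$\left(\left(52 - 23\right) - 19\right) a{\left(3,-4 \right)} + 59 = \left(\left(52 - 23\right) - 19\right) \left(3^{2}\right)^{\frac{3}{2}} + 59 = \left(29 - 19\right) 9^{\frac{3}{2}} + 59 = 10 \cdot 27 + 59 = 270 + 59 = 329$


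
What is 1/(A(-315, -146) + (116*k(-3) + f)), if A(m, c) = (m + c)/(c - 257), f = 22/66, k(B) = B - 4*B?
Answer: 1209/1263982 ≈ 0.00095650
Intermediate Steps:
k(B) = -3*B
f = ⅓ (f = 22*(1/66) = ⅓ ≈ 0.33333)
A(m, c) = (c + m)/(-257 + c)
1/(A(-315, -146) + (116*k(-3) + f)) = 1/((-146 - 315)/(-257 - 146) + (116*(-3*(-3)) + ⅓)) = 1/(-461/(-403) + (116*9 + ⅓)) = 1/(-1/403*(-461) + (1044 + ⅓)) = 1/(461/403 + 3133/3) = 1/(1263982/1209) = 1209/1263982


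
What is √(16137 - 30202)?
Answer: I*√14065 ≈ 118.6*I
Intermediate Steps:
√(16137 - 30202) = √(-14065) = I*√14065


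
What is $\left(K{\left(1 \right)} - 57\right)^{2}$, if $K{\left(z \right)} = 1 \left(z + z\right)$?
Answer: $3025$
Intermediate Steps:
$K{\left(z \right)} = 2 z$ ($K{\left(z \right)} = 1 \cdot 2 z = 2 z$)
$\left(K{\left(1 \right)} - 57\right)^{2} = \left(2 \cdot 1 - 57\right)^{2} = \left(2 - 57\right)^{2} = \left(-55\right)^{2} = 3025$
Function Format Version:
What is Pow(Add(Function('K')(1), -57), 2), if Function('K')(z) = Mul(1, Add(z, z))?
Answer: 3025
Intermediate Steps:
Function('K')(z) = Mul(2, z) (Function('K')(z) = Mul(1, Mul(2, z)) = Mul(2, z))
Pow(Add(Function('K')(1), -57), 2) = Pow(Add(Mul(2, 1), -57), 2) = Pow(Add(2, -57), 2) = Pow(-55, 2) = 3025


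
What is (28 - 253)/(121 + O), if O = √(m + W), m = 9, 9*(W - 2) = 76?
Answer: -245025/131594 + 3375*√7/131594 ≈ -1.7941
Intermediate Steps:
W = 94/9 (W = 2 + (⅑)*76 = 2 + 76/9 = 94/9 ≈ 10.444)
O = 5*√7/3 (O = √(9 + 94/9) = √(175/9) = 5*√7/3 ≈ 4.4096)
(28 - 253)/(121 + O) = (28 - 253)/(121 + 5*√7/3) = -225/(121 + 5*√7/3)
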